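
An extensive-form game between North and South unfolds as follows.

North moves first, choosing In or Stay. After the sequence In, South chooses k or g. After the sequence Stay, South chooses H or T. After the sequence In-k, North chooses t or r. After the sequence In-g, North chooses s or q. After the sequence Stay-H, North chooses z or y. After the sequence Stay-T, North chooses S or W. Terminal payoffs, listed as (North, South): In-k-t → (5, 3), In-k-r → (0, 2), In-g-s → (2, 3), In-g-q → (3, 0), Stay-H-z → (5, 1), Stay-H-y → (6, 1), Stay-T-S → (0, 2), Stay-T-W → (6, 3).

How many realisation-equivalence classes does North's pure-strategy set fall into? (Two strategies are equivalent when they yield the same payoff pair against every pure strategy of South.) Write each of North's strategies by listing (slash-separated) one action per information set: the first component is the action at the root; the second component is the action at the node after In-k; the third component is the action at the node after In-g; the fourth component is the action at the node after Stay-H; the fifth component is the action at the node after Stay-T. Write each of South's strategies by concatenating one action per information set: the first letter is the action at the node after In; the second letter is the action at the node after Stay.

North has 32 pure strategies: In/t/s/z/S, In/t/s/z/W, In/t/s/y/S, In/t/s/y/W, In/t/q/z/S, In/t/q/z/W, In/t/q/y/S, In/t/q/y/W, In/r/s/z/S, In/r/s/z/W, In/r/s/y/S, In/r/s/y/W, In/r/q/z/S, In/r/q/z/W, In/r/q/y/S, In/r/q/y/W, Stay/t/s/z/S, Stay/t/s/z/W, Stay/t/s/y/S, Stay/t/s/y/W, Stay/t/q/z/S, Stay/t/q/z/W, Stay/t/q/y/S, Stay/t/q/y/W, Stay/r/s/z/S, Stay/r/s/z/W, Stay/r/s/y/S, Stay/r/s/y/W, Stay/r/q/z/S, Stay/r/q/z/W, Stay/r/q/y/S, Stay/r/q/y/W. Columns: kH, kT, gH, gT.
{In/t/s/z/S, In/t/s/z/W, In/t/s/y/S, In/t/s/y/W} → row (5,3) (5,3) (2,3) (2,3)
{In/t/q/z/S, In/t/q/z/W, In/t/q/y/S, In/t/q/y/W} → row (5,3) (5,3) (3,0) (3,0)
{In/r/s/z/S, In/r/s/z/W, In/r/s/y/S, In/r/s/y/W} → row (0,2) (0,2) (2,3) (2,3)
{In/r/q/z/S, In/r/q/z/W, In/r/q/y/S, In/r/q/y/W} → row (0,2) (0,2) (3,0) (3,0)
{Stay/t/s/z/S, Stay/t/q/z/S, Stay/r/s/z/S, Stay/r/q/z/S} → row (5,1) (0,2) (5,1) (0,2)
{Stay/t/s/z/W, Stay/t/q/z/W, Stay/r/s/z/W, Stay/r/q/z/W} → row (5,1) (6,3) (5,1) (6,3)
{Stay/t/s/y/S, Stay/t/q/y/S, Stay/r/s/y/S, Stay/r/q/y/S} → row (6,1) (0,2) (6,1) (0,2)
{Stay/t/s/y/W, Stay/t/q/y/W, Stay/r/s/y/W, Stay/r/q/y/W} → row (6,1) (6,3) (6,1) (6,3)
That's 8 distinct rows out of 32 strategies.

8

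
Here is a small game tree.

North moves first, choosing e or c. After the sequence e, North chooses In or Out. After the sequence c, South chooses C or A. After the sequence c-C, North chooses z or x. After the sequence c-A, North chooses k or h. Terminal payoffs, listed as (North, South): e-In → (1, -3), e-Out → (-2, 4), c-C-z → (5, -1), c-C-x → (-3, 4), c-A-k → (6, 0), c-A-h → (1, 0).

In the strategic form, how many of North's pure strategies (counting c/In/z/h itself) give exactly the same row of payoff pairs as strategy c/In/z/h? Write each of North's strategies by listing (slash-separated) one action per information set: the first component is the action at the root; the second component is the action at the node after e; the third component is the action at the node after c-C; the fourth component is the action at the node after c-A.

2

Row for c/In/z/h (columns C, A): (5,-1) (1,0).
Under c/In/z/h, North's choice at the node after e can never be reached regardless of what South does, so varying those choices leaves every outcome unchanged.
Holding the reachable choices fixed and varying the unreachable one freely already gives 2 equivalent strategies.
No other strategy reproduces this row, so those 2 are the full class: c/In/z/h, c/Out/z/h.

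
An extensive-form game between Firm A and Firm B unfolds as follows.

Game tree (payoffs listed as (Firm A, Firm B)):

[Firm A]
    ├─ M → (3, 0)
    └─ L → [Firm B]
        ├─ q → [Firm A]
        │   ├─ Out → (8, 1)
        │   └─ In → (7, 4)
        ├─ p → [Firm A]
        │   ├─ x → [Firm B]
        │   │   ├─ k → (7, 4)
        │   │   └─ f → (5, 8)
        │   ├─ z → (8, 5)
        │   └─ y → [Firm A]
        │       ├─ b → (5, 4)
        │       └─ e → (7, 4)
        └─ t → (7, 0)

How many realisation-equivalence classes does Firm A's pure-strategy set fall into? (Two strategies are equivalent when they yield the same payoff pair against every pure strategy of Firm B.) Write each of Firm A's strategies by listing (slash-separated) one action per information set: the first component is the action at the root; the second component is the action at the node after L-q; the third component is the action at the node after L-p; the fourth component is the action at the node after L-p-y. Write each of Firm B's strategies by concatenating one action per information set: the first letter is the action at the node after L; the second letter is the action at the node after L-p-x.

9

Firm A has 24 pure strategies: M/Out/x/b, M/Out/x/e, M/Out/z/b, M/Out/z/e, M/Out/y/b, M/Out/y/e, M/In/x/b, M/In/x/e, M/In/z/b, M/In/z/e, M/In/y/b, M/In/y/e, L/Out/x/b, L/Out/x/e, L/Out/z/b, L/Out/z/e, L/Out/y/b, L/Out/y/e, L/In/x/b, L/In/x/e, L/In/z/b, L/In/z/e, L/In/y/b, L/In/y/e. Columns: qk, qf, pk, pf, tk, tf.
{M/Out/x/b, M/Out/x/e, M/Out/z/b, M/Out/z/e, M/Out/y/b, M/Out/y/e, M/In/x/b, M/In/x/e, M/In/z/b, M/In/z/e, M/In/y/b, M/In/y/e} → row (3,0) (3,0) (3,0) (3,0) (3,0) (3,0)
{L/Out/x/b, L/Out/x/e} → row (8,1) (8,1) (7,4) (5,8) (7,0) (7,0)
{L/Out/z/b, L/Out/z/e} → row (8,1) (8,1) (8,5) (8,5) (7,0) (7,0)
{L/Out/y/b} → row (8,1) (8,1) (5,4) (5,4) (7,0) (7,0)
{L/Out/y/e} → row (8,1) (8,1) (7,4) (7,4) (7,0) (7,0)
{L/In/x/b, L/In/x/e} → row (7,4) (7,4) (7,4) (5,8) (7,0) (7,0)
{L/In/z/b, L/In/z/e} → row (7,4) (7,4) (8,5) (8,5) (7,0) (7,0)
{L/In/y/b} → row (7,4) (7,4) (5,4) (5,4) (7,0) (7,0)
{L/In/y/e} → row (7,4) (7,4) (7,4) (7,4) (7,0) (7,0)
That's 9 distinct rows out of 24 strategies.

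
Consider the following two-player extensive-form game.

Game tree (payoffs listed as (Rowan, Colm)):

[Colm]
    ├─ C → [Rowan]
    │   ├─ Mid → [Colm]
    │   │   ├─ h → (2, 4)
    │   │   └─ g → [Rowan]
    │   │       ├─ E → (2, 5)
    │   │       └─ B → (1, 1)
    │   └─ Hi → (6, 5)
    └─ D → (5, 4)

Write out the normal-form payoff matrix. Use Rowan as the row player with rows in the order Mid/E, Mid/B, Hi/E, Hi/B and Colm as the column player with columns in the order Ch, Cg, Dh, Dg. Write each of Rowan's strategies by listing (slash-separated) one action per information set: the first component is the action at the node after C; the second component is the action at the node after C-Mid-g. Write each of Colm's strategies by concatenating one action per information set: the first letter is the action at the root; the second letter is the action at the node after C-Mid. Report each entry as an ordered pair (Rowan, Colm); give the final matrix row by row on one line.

Row Mid/E: Ch→(2,4), Cg→(2,5), Dh→(5,4), Dg→(5,4)
Row Mid/B: Ch→(2,4), Cg→(1,1), Dh→(5,4), Dg→(5,4)
Row Hi/E: Ch→(6,5), Cg→(6,5), Dh→(5,4), Dg→(5,4)
Row Hi/B: Ch→(6,5), Cg→(6,5), Dh→(5,4), Dg→(5,4)

Mid/E: (2,4) (2,5) (5,4) (5,4) | Mid/B: (2,4) (1,1) (5,4) (5,4) | Hi/E: (6,5) (6,5) (5,4) (5,4) | Hi/B: (6,5) (6,5) (5,4) (5,4)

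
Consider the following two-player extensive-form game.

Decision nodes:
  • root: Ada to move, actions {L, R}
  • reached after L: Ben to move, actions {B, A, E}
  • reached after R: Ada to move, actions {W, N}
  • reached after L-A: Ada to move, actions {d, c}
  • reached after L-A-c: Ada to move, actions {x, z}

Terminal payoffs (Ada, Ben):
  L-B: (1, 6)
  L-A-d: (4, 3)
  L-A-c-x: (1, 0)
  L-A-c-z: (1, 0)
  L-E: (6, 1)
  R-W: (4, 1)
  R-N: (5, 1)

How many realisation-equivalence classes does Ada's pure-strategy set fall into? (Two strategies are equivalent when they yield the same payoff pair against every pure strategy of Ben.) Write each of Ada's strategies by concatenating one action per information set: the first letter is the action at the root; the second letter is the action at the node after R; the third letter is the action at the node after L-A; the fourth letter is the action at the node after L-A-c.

4

Ada has 16 pure strategies: LWdx, LWdz, LWcx, LWcz, LNdx, LNdz, LNcx, LNcz, RWdx, RWdz, RWcx, RWcz, RNdx, RNdz, RNcx, RNcz. Columns: B, A, E.
{LWdx, LWdz, LNdx, LNdz} → row (1,6) (4,3) (6,1)
{LWcx, LWcz, LNcx, LNcz} → row (1,6) (1,0) (6,1)
{RWdx, RWdz, RWcx, RWcz} → row (4,1) (4,1) (4,1)
{RNdx, RNdz, RNcx, RNcz} → row (5,1) (5,1) (5,1)
That's 4 distinct rows out of 16 strategies.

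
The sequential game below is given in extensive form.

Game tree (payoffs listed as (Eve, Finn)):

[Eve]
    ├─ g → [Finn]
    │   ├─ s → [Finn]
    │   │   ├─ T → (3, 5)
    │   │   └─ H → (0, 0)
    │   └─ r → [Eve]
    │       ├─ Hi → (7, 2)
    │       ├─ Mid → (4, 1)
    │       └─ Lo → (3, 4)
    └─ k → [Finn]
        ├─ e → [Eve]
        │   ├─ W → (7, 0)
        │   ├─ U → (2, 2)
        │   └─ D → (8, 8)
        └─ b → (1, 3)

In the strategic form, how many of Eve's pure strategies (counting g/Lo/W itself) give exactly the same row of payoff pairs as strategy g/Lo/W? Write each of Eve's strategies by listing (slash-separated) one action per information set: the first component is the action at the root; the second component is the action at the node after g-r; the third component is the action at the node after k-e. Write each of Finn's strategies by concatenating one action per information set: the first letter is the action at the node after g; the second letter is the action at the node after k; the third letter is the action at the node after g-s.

3

Row for g/Lo/W (columns seT, seH, sbT, sbH, reT, reH, rbT, rbH): (3,5) (0,0) (3,5) (0,0) (3,4) (3,4) (3,4) (3,4).
Under g/Lo/W, Eve's choice at the node after k-e can never be reached regardless of what Finn does, so varying those choices leaves every outcome unchanged.
Holding the reachable choices fixed and varying the unreachable one freely already gives 3 equivalent strategies.
No other strategy reproduces this row, so those 3 are the full class: g/Lo/W, g/Lo/U, g/Lo/D.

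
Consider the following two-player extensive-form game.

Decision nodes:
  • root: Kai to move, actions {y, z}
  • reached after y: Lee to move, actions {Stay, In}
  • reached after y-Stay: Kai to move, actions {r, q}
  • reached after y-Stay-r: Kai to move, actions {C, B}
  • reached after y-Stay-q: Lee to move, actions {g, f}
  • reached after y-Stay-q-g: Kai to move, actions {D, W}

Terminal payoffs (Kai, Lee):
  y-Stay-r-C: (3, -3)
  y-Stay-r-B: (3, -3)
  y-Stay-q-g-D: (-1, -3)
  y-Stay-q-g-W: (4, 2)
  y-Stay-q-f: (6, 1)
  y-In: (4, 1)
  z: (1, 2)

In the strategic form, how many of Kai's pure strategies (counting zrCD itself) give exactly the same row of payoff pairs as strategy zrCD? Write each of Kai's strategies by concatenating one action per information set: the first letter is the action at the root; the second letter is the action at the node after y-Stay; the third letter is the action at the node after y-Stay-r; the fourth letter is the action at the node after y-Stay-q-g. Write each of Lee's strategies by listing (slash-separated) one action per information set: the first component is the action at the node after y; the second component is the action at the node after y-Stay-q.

Row for zrCD (columns Stay/g, Stay/f, In/g, In/f): (1,2) (1,2) (1,2) (1,2).
Under zrCD, Kai's choice at the node after y-Stay and at the node after y-Stay-r and at the node after y-Stay-q-g can never be reached regardless of what Lee does, so varying those choices leaves every outcome unchanged.
Holding the reachable choices fixed and varying the unreachable ones freely already gives 2 × 2 × 2 = 8 equivalent strategies.
No other strategy reproduces this row, so those 8 are the full class: zrCD, zrCW, zrBD, zrBW, zqCD, zqCW, zqBD, zqBW.

8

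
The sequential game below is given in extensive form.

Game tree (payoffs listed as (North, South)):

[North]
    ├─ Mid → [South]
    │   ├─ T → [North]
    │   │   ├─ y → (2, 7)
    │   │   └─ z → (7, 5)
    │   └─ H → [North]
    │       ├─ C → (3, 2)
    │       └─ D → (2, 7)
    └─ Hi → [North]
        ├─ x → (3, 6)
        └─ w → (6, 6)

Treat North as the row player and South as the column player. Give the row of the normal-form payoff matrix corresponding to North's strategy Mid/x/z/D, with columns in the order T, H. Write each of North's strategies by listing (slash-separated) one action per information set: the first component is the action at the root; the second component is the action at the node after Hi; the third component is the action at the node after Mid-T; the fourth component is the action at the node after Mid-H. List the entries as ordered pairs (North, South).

vs T: North plays Mid → South plays T at [Mid] → North plays z at [Mid-T] → (7, 5)
vs H: North plays Mid → South plays H at [Mid] → North plays D at [Mid-H] → (2, 7)

(7,5) (2,7)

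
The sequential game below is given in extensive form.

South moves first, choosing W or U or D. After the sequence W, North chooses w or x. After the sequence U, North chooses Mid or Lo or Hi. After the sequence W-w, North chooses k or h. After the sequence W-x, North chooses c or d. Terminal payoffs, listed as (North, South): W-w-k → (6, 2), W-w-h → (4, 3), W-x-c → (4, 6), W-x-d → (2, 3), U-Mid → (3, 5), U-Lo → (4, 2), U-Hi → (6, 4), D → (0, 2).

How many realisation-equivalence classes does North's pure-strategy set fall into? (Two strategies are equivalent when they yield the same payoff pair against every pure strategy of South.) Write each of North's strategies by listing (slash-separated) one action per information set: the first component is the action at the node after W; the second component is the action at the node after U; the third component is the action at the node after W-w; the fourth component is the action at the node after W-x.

12

North has 24 pure strategies: w/Mid/k/c, w/Mid/k/d, w/Mid/h/c, w/Mid/h/d, w/Lo/k/c, w/Lo/k/d, w/Lo/h/c, w/Lo/h/d, w/Hi/k/c, w/Hi/k/d, w/Hi/h/c, w/Hi/h/d, x/Mid/k/c, x/Mid/k/d, x/Mid/h/c, x/Mid/h/d, x/Lo/k/c, x/Lo/k/d, x/Lo/h/c, x/Lo/h/d, x/Hi/k/c, x/Hi/k/d, x/Hi/h/c, x/Hi/h/d. Columns: W, U, D.
{w/Mid/k/c, w/Mid/k/d} → row (6,2) (3,5) (0,2)
{w/Mid/h/c, w/Mid/h/d} → row (4,3) (3,5) (0,2)
{w/Lo/k/c, w/Lo/k/d} → row (6,2) (4,2) (0,2)
{w/Lo/h/c, w/Lo/h/d} → row (4,3) (4,2) (0,2)
{w/Hi/k/c, w/Hi/k/d} → row (6,2) (6,4) (0,2)
{w/Hi/h/c, w/Hi/h/d} → row (4,3) (6,4) (0,2)
{x/Mid/k/c, x/Mid/h/c} → row (4,6) (3,5) (0,2)
{x/Mid/k/d, x/Mid/h/d} → row (2,3) (3,5) (0,2)
{x/Lo/k/c, x/Lo/h/c} → row (4,6) (4,2) (0,2)
{x/Lo/k/d, x/Lo/h/d} → row (2,3) (4,2) (0,2)
{x/Hi/k/c, x/Hi/h/c} → row (4,6) (6,4) (0,2)
{x/Hi/k/d, x/Hi/h/d} → row (2,3) (6,4) (0,2)
That's 12 distinct rows out of 24 strategies.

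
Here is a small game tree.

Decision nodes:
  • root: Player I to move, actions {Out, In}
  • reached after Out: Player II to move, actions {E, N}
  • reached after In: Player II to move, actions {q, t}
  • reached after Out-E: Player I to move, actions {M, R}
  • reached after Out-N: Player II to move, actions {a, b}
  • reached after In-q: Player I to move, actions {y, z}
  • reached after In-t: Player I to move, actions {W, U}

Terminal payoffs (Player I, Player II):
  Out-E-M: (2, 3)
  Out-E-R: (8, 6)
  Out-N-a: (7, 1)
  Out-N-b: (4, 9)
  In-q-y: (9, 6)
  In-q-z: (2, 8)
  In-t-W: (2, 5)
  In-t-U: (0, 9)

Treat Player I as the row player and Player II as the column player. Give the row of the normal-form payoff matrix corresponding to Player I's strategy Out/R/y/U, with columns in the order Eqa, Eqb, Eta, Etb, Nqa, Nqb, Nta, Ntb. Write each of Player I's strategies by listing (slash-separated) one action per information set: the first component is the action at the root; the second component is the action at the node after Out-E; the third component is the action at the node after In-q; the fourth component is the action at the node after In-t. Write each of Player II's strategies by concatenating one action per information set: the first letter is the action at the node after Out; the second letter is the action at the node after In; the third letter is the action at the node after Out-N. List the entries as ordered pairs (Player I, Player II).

vs Eqa: Player I plays Out → Player II plays E at [Out] → Player I plays R at [Out-E] → (8, 6)
vs Eqb: Player I plays Out → Player II plays E at [Out] → Player I plays R at [Out-E] → (8, 6)
vs Eta: Player I plays Out → Player II plays E at [Out] → Player I plays R at [Out-E] → (8, 6)
vs Etb: Player I plays Out → Player II plays E at [Out] → Player I plays R at [Out-E] → (8, 6)
vs Nqa: Player I plays Out → Player II plays N at [Out] → Player II plays a at [Out-N] → (7, 1)
vs Nqb: Player I plays Out → Player II plays N at [Out] → Player II plays b at [Out-N] → (4, 9)
vs Nta: Player I plays Out → Player II plays N at [Out] → Player II plays a at [Out-N] → (7, 1)
vs Ntb: Player I plays Out → Player II plays N at [Out] → Player II plays b at [Out-N] → (4, 9)

(8,6) (8,6) (8,6) (8,6) (7,1) (4,9) (7,1) (4,9)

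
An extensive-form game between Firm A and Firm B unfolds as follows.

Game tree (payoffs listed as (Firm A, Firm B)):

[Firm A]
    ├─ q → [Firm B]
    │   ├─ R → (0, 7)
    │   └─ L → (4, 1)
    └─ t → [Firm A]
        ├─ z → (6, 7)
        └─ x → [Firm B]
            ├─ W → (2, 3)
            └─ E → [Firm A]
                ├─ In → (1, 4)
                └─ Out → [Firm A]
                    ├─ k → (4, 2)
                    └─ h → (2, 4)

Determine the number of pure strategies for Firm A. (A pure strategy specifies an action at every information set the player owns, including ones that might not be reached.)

Firm A owns the root with actions {q, t} — two choices.
Firm A owns the node after t with actions {z, x} — two choices.
Firm A owns the node after t-x-E with actions {In, Out} — two choices.
Firm A owns the node after t-x-E-Out with actions {k, h} — two choices.
A pure strategy fixes one action at each information set independently, so the count is the product 2 × 2 × 2 × 2 = 16.

16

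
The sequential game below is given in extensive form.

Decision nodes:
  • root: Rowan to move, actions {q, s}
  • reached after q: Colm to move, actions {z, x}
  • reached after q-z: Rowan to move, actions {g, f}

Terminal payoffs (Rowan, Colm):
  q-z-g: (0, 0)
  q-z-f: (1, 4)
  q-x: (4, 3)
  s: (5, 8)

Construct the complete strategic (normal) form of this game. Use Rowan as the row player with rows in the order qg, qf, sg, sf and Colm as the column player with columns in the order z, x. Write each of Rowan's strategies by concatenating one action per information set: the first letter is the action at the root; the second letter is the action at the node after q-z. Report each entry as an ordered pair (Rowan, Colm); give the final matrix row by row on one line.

Row qg: z→(0,0), x→(4,3)
Row qf: z→(1,4), x→(4,3)
Row sg: z→(5,8), x→(5,8)
Row sf: z→(5,8), x→(5,8)

qg: (0,0) (4,3) | qf: (1,4) (4,3) | sg: (5,8) (5,8) | sf: (5,8) (5,8)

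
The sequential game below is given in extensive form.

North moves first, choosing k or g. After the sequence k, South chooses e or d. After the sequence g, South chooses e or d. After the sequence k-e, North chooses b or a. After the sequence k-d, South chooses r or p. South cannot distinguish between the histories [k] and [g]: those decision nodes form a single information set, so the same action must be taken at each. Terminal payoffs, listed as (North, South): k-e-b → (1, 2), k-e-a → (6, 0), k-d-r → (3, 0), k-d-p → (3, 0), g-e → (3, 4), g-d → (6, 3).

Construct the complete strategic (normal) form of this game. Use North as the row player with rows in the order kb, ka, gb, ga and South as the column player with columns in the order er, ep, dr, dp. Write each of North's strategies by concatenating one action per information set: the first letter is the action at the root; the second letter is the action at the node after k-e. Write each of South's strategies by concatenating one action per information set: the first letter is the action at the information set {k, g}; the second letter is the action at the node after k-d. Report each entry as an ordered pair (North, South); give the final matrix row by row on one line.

Row kb: er→(1,2), ep→(1,2), dr→(3,0), dp→(3,0)
Row ka: er→(6,0), ep→(6,0), dr→(3,0), dp→(3,0)
Row gb: er→(3,4), ep→(3,4), dr→(6,3), dp→(6,3)
Row ga: er→(3,4), ep→(3,4), dr→(6,3), dp→(6,3)

kb: (1,2) (1,2) (3,0) (3,0) | ka: (6,0) (6,0) (3,0) (3,0) | gb: (3,4) (3,4) (6,3) (6,3) | ga: (3,4) (3,4) (6,3) (6,3)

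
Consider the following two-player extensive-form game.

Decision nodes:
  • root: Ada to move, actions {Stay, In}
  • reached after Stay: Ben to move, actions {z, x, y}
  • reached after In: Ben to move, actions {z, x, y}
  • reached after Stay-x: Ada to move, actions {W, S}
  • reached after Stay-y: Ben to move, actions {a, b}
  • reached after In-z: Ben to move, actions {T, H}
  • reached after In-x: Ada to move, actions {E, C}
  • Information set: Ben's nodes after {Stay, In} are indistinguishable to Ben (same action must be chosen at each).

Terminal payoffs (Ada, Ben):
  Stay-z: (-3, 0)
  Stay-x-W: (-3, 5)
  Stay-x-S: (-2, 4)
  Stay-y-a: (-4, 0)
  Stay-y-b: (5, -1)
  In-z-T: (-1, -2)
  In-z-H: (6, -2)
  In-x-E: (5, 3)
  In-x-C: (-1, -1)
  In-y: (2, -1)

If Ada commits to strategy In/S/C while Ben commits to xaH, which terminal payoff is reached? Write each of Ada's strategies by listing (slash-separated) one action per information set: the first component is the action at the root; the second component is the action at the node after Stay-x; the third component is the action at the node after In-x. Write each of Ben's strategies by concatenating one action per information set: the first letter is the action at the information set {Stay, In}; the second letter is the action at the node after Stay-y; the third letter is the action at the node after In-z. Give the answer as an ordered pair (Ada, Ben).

(-1, -1)

Trace the play path from the root:
  Ada plays In
  Ben plays x at [In]
  Ada plays C at [In-x]
→ terminal payoff (-1, -1).
(Ada's choice at the node after Stay-x is never reached on this path, so it doesn't affect the outcome.)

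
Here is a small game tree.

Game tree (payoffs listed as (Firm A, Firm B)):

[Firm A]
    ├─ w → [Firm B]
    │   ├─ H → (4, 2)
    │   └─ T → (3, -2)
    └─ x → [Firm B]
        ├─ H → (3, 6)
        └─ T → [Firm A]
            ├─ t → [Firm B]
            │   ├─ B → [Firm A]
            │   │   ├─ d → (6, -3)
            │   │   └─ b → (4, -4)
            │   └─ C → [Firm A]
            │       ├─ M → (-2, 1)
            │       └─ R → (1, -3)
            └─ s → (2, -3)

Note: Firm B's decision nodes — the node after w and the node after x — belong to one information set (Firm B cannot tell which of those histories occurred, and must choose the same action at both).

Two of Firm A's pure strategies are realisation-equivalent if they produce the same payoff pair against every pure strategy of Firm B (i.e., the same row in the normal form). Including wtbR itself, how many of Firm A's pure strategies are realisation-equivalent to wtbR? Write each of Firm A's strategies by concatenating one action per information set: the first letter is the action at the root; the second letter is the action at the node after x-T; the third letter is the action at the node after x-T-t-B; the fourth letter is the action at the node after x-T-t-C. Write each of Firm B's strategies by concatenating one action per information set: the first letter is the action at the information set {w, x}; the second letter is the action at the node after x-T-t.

Row for wtbR (columns HB, HC, TB, TC): (4,2) (4,2) (3,-2) (3,-2).
Under wtbR, Firm A's choice at the node after x-T and at the node after x-T-t-B and at the node after x-T-t-C can never be reached regardless of what Firm B does, so varying those choices leaves every outcome unchanged.
Holding the reachable choices fixed and varying the unreachable ones freely already gives 2 × 2 × 2 = 8 equivalent strategies.
No other strategy reproduces this row, so those 8 are the full class: wtdM, wtdR, wtbM, wtbR, wsdM, wsdR, wsbM, wsbR.

8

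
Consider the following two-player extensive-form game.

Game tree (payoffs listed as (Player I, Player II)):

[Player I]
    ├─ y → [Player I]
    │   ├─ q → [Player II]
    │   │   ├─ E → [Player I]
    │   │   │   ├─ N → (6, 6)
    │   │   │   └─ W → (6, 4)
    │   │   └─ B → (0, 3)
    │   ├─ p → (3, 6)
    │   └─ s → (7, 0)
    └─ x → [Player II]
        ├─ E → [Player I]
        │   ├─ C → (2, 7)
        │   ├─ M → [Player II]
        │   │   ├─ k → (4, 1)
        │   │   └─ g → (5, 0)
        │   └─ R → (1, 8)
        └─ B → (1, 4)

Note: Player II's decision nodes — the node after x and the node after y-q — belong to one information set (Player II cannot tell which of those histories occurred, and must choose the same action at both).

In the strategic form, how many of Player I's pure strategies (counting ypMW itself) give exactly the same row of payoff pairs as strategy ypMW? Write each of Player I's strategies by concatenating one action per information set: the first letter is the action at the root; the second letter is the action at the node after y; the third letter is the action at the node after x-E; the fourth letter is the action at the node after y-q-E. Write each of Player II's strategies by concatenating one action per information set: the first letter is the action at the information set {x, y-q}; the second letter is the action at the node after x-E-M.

Row for ypMW (columns Ek, Eg, Bk, Bg): (3,6) (3,6) (3,6) (3,6).
Under ypMW, Player I's choice at the node after x-E and at the node after y-q-E can never be reached regardless of what Player II does, so varying those choices leaves every outcome unchanged.
Holding the reachable choices fixed and varying the unreachable ones freely already gives 3 × 2 = 6 equivalent strategies.
No other strategy reproduces this row, so those 6 are the full class: ypCN, ypCW, ypMN, ypMW, ypRN, ypRW.

6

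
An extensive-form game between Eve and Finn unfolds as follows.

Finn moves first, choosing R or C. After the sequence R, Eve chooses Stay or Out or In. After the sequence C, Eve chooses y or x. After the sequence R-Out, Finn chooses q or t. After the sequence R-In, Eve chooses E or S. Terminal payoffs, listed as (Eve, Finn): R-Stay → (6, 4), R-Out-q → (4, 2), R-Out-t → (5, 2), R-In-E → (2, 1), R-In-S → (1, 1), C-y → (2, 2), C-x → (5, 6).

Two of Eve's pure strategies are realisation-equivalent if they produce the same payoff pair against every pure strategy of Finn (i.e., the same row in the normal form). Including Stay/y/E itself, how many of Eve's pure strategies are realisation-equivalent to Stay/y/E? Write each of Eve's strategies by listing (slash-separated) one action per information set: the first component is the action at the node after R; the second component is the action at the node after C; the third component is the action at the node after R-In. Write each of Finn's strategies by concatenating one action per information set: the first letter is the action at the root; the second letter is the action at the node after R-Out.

2

Row for Stay/y/E (columns Rq, Rt, Cq, Ct): (6,4) (6,4) (2,2) (2,2).
Under Stay/y/E, Eve's choice at the node after R-In can never be reached regardless of what Finn does, so varying those choices leaves every outcome unchanged.
Holding the reachable choices fixed and varying the unreachable one freely already gives 2 equivalent strategies.
No other strategy reproduces this row, so those 2 are the full class: Stay/y/E, Stay/y/S.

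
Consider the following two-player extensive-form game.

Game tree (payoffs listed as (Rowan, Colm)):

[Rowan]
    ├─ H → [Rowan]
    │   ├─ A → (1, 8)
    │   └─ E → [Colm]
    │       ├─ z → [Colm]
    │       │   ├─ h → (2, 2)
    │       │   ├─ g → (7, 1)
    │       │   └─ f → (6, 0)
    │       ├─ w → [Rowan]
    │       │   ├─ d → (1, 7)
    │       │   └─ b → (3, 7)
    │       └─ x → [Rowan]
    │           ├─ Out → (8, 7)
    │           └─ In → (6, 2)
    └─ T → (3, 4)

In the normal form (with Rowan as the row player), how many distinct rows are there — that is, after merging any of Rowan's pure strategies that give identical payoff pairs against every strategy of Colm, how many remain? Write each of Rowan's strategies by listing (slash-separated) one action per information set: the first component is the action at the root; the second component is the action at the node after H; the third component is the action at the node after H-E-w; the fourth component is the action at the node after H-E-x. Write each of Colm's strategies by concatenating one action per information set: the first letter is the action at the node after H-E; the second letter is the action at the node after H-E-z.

Rowan has 16 pure strategies: H/A/d/Out, H/A/d/In, H/A/b/Out, H/A/b/In, H/E/d/Out, H/E/d/In, H/E/b/Out, H/E/b/In, T/A/d/Out, T/A/d/In, T/A/b/Out, T/A/b/In, T/E/d/Out, T/E/d/In, T/E/b/Out, T/E/b/In. Columns: zh, zg, zf, wh, wg, wf, xh, xg, xf.
{H/A/d/Out, H/A/d/In, H/A/b/Out, H/A/b/In} → row (1,8) (1,8) (1,8) (1,8) (1,8) (1,8) (1,8) (1,8) (1,8)
{H/E/d/Out} → row (2,2) (7,1) (6,0) (1,7) (1,7) (1,7) (8,7) (8,7) (8,7)
{H/E/d/In} → row (2,2) (7,1) (6,0) (1,7) (1,7) (1,7) (6,2) (6,2) (6,2)
{H/E/b/Out} → row (2,2) (7,1) (6,0) (3,7) (3,7) (3,7) (8,7) (8,7) (8,7)
{H/E/b/In} → row (2,2) (7,1) (6,0) (3,7) (3,7) (3,7) (6,2) (6,2) (6,2)
{T/A/d/Out, T/A/d/In, T/A/b/Out, T/A/b/In, T/E/d/Out, T/E/d/In, T/E/b/Out, T/E/b/In} → row (3,4) (3,4) (3,4) (3,4) (3,4) (3,4) (3,4) (3,4) (3,4)
That's 6 distinct rows out of 16 strategies.

6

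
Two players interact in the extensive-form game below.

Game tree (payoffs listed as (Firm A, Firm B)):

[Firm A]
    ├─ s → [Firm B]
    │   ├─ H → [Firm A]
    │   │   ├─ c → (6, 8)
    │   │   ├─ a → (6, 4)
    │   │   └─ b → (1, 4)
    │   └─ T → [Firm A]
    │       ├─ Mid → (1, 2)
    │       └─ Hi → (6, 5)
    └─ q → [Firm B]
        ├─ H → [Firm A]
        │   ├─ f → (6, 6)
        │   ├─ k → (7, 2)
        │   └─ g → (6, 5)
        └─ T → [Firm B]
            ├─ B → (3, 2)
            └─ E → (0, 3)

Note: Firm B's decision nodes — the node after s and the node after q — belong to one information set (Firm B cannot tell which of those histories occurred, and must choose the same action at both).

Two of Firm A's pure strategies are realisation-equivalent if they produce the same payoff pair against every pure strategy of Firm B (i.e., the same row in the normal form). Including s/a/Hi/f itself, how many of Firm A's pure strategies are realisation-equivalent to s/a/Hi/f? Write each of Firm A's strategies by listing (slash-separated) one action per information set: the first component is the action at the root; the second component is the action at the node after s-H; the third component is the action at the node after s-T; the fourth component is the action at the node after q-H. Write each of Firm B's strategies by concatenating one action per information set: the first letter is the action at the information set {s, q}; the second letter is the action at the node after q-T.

Row for s/a/Hi/f (columns HB, HE, TB, TE): (6,4) (6,4) (6,5) (6,5).
Under s/a/Hi/f, Firm A's choice at the node after q-H can never be reached regardless of what Firm B does, so varying those choices leaves every outcome unchanged.
Holding the reachable choices fixed and varying the unreachable one freely already gives 3 equivalent strategies.
No other strategy reproduces this row, so those 3 are the full class: s/a/Hi/f, s/a/Hi/k, s/a/Hi/g.

3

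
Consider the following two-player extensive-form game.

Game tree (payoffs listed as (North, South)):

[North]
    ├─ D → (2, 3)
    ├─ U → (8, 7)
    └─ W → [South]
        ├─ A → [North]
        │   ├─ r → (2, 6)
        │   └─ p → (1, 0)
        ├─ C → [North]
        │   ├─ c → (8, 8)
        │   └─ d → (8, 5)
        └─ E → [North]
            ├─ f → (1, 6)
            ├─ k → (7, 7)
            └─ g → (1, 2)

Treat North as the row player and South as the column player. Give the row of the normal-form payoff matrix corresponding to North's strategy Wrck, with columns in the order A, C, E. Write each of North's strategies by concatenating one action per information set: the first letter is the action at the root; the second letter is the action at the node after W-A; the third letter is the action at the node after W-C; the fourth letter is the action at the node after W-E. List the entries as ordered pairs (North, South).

vs A: North plays W → South plays A at [W] → North plays r at [W-A] → (2, 6)
vs C: North plays W → South plays C at [W] → North plays c at [W-C] → (8, 8)
vs E: North plays W → South plays E at [W] → North plays k at [W-E] → (7, 7)

(2,6) (8,8) (7,7)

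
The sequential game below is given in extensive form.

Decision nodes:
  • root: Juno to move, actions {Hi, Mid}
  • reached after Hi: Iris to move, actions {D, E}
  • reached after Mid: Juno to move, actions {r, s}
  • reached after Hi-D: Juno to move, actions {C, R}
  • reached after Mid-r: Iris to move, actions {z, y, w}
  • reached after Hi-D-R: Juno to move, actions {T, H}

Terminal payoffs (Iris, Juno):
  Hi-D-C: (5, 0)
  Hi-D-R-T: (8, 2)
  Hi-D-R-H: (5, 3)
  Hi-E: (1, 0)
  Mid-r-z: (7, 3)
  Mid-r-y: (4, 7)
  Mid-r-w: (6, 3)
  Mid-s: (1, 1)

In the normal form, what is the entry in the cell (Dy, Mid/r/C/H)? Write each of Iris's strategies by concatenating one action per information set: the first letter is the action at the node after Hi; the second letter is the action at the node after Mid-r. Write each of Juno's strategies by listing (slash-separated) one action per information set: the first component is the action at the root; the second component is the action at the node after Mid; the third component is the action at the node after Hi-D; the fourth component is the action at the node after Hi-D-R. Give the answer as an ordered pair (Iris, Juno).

(4, 7)

Trace the play path from the root:
  Juno plays Mid
  Juno plays r at [Mid]
  Iris plays y at [Mid-r]
→ terminal payoff (4, 7).
(Iris's choice at the node after Hi is never reached on this path, so it doesn't affect the outcome.)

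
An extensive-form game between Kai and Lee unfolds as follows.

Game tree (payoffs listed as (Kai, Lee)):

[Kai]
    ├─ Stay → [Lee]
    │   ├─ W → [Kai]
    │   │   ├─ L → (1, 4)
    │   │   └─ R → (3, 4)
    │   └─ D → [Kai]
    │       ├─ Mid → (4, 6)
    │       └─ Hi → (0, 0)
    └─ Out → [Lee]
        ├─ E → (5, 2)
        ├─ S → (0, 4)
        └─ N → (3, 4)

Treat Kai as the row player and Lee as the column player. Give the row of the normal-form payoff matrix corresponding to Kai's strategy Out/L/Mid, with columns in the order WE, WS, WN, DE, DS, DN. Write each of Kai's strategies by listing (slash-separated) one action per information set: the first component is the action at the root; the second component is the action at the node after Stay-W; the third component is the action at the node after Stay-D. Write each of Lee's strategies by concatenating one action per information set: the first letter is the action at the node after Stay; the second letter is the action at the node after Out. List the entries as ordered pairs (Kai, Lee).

(5,2) (0,4) (3,4) (5,2) (0,4) (3,4)

vs WE: Kai plays Out → Lee plays E at [Out] → (5, 2)
vs WS: Kai plays Out → Lee plays S at [Out] → (0, 4)
vs WN: Kai plays Out → Lee plays N at [Out] → (3, 4)
vs DE: Kai plays Out → Lee plays E at [Out] → (5, 2)
vs DS: Kai plays Out → Lee plays S at [Out] → (0, 4)
vs DN: Kai plays Out → Lee plays N at [Out] → (3, 4)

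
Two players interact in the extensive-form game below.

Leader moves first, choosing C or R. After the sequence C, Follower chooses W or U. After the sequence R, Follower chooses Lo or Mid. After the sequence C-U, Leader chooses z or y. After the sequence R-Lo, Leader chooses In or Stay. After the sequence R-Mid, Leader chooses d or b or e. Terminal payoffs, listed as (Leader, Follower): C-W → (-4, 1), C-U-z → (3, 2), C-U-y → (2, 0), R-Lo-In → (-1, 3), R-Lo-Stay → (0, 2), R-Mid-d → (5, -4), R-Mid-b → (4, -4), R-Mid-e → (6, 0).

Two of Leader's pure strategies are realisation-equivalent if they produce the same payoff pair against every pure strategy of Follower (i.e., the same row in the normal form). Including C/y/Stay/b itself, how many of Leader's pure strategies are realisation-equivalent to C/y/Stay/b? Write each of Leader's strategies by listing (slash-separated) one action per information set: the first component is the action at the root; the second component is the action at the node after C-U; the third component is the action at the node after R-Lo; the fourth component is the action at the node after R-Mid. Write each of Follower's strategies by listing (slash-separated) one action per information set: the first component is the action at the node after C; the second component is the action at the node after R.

6

Row for C/y/Stay/b (columns W/Lo, W/Mid, U/Lo, U/Mid): (-4,1) (-4,1) (2,0) (2,0).
Under C/y/Stay/b, Leader's choice at the node after R-Lo and at the node after R-Mid can never be reached regardless of what Follower does, so varying those choices leaves every outcome unchanged.
Holding the reachable choices fixed and varying the unreachable ones freely already gives 2 × 3 = 6 equivalent strategies.
No other strategy reproduces this row, so those 6 are the full class: C/y/In/d, C/y/In/b, C/y/In/e, C/y/Stay/d, C/y/Stay/b, C/y/Stay/e.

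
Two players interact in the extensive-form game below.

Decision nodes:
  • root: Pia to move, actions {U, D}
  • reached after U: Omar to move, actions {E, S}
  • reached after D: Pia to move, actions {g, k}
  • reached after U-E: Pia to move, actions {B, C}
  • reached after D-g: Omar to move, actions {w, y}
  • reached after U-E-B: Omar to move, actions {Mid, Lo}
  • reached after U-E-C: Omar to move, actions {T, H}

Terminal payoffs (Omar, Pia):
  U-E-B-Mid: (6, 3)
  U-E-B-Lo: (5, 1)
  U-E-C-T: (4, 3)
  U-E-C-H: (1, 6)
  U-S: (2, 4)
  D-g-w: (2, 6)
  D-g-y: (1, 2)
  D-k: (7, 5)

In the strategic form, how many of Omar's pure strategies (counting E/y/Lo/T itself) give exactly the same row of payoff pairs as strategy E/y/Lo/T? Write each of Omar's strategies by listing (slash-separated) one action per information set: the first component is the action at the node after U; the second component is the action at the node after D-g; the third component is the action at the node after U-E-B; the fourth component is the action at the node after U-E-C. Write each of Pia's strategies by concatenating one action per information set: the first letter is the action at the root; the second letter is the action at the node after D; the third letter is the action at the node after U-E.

Row for E/y/Lo/T (columns UgB, UgC, UkB, UkC, DgB, DgC, DkB, DkC): (5,1) (4,3) (5,1) (4,3) (1,2) (1,2) (7,5) (7,5).
Every one of Omar's information sets is on the play path for some reply by Pia when Omar follows E/y/Lo/T.
Changing the action at any of them therefore changes at least one column, so only E/y/Lo/T itself gives this row.

1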